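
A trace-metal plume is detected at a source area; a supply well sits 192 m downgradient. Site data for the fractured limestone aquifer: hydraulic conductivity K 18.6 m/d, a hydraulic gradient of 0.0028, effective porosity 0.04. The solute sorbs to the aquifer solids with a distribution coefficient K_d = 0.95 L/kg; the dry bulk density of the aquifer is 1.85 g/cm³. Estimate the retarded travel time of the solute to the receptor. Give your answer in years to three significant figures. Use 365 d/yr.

q = Ki = 18.6 × 0.0028 = 0.05208 m/d
Seepage velocity v = q / n = 0.05208 / 0.04 = 1.302 m/d
Retardation R = 1 + ρ_b·K_d/n = 1 + 1.85×0.95/0.04 = 44.94
Contaminant velocity v_c = v/R = 1.302/44.94 = 0.02897 m/d
t = L/v_c = 192/0.02897 = 6627 d
   = 6627/365 = 18.2 yr

18.2 years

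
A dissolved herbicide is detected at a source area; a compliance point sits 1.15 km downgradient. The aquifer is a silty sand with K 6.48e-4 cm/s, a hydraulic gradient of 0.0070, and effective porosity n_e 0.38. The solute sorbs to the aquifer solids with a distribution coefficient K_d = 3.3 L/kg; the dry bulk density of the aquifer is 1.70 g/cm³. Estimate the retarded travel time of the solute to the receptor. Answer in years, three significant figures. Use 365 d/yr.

K = 6.48e-4 cm/s × 864 = 0.5599 m/d
q = Ki = 0.5599 × 0.0070 = 0.003919 m/d
Seepage velocity v = q / n = 0.003919 / 0.38 = 0.01031 m/d
Retardation R = 1 + ρ_b·K_d/n = 1 + 1.70×3.3/0.38 = 15.76
Contaminant velocity v_c = v/R = 0.01031/15.76 = 6.543e-4 m/d
L = 1.15 km = 1150 m
t = L/v_c = 1150/6.543e-4 = 1.758e6 d
   = 1.758e6/365 = 4820 yr

4820 years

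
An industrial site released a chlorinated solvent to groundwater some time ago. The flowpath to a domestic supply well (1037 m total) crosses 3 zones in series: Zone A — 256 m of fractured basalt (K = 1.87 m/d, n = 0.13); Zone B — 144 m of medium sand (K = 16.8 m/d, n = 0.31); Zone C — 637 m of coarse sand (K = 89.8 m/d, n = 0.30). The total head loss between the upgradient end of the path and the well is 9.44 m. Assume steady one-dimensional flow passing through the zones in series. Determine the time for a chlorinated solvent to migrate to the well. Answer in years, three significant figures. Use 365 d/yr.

11.9 years

Steady 1-D flow in series ⇒ the Darcy flux q is identical in every zone and the zone head losses add (resistances L/K in series).
Σ(L/K) = 256/1.87 + 144/16.8 + 637/89.8 = 136.9 + 8.571 + 7.094 = 152.6 d
q = ΔH / Σ(L/K) = 9.44 / 152.6 = 0.06188 m/d (same in every zone)
Zone A: v = q/n = 0.06188/0.13 = 0.4760 m/d → t_A = 256/0.4760 = 537.9 d
Zone B: v = q/n = 0.06188/0.31 = 0.1996 m/d → t_B = 144/0.1996 = 721.4 d
Zone C: v = q/n = 0.06188/0.30 = 0.2063 m/d → t_C = 637/0.2063 = 3088 d
Total t = 537.9 + 721.4 + 3088 = 4348 d
   = 4348 / 365 = 11.9 yr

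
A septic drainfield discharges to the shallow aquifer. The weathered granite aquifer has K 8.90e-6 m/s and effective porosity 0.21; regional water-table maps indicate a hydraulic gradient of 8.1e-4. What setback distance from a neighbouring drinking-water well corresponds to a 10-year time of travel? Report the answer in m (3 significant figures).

10.8 m

K = 8.90e-6 m/s × 86400 s/d = 0.7690 m/d
Darcy flux q = K·i = 0.7690 × 8.1e-4 = 6.229e-4 m/d
Average linear velocity = 6.229e-4 / 0.21 = 0.002966 m/d
T = 10 yr × 365 = 3650 d
L = v × T = 0.002966 × 3650 = 10.83 m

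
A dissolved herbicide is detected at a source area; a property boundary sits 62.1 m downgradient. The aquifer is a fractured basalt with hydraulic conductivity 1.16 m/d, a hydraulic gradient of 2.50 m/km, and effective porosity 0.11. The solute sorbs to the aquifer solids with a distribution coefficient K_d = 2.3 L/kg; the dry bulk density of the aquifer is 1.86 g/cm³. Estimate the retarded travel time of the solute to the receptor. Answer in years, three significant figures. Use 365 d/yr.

257 years

Specific discharge q = 1.16 × 0.0025 = 0.002900 m/d
Average linear velocity = 0.002900 / 0.11 = 0.02636 m/d
Retardation R = 1 + ρ_b·K_d/n = 1 + 1.86×2.3/0.11 = 39.89
Contaminant velocity v_c = v/R = 0.02636/39.89 = 6.609e-4 m/d
t = L/v_c = 62.1/6.609e-4 = 93960 d
   = 93960/365 = 257 yr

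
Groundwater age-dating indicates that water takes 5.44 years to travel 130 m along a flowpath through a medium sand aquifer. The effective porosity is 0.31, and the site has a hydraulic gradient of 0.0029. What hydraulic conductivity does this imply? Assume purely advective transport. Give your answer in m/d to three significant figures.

t = 5.44 years = 1986 d
v = L / t = 130 / 1986 = 0.06547 m/d
K = v · n / i = 0.06547 × 0.31 / 0.0029 = 7.00 m/d

7.00 m/d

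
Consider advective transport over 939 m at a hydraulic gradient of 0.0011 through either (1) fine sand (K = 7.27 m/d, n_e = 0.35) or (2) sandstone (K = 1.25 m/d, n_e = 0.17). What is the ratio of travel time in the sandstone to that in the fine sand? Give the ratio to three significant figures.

2.82

Unit 1 (fine sand): v = 7.27×0.0011/0.35 = 0.02285 m/d, t = 939/0.02285 = 41100 d
Unit 2 (sandstone): v = 1.25×0.0011/0.17 = 0.008088 m/d, t = 939/0.008088 = 116100 d
t(sandstone) / t(fine sand) = 116100/41100 = 2.82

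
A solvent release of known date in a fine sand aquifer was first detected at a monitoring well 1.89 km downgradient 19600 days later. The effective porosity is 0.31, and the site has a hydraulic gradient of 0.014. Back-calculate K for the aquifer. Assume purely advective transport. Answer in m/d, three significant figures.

L = 1.89 km = 1890 m
v = L / t = 1890 / 19600 = 0.09643 m/d
K = v · n / i = 0.09643 × 0.31 / 0.014 = 2.14 m/d

2.14 m/d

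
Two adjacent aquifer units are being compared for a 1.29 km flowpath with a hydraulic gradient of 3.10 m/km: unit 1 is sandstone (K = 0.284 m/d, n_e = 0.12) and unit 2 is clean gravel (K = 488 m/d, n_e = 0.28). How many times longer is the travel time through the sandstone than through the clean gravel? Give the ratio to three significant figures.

Unit 1 (sandstone): v = 0.284×0.0031/0.12 = 0.007337 m/d, t = 1290/0.007337 = 175800 d
Unit 2 (clean gravel): v = 488×0.0031/0.28 = 5.403 m/d, t = 1290/5.403 = 238.8 d
t(sandstone) / t(clean gravel) = 175800/238.8 = 736

736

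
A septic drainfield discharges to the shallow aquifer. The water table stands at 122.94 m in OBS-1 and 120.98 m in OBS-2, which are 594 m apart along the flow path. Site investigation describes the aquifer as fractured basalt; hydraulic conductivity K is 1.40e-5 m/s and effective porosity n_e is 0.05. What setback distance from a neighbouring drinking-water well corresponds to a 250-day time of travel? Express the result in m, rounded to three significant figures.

20.0 m

Hydraulic gradient i = (122.94 − 120.98) / 594 = 1.96 / 594 = 0.003300
K = 1.40e-5 m/s × 86400 s/d = 1.210 m/d
q = Ki = 1.210 × 0.003300 = 0.003991 m/d
Seepage velocity v = q / n = 0.003991 / 0.05 = 0.07983 m/d
L = v × T = 0.07983 × 250 = 19.96 m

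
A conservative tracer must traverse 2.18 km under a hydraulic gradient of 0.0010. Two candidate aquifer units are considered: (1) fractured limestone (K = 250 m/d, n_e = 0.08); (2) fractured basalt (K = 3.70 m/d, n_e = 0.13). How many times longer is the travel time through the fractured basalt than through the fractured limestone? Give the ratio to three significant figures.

Unit 1 (fractured limestone): v = 250×0.0010/0.08 = 3.125 m/d, t = 2180/3.125 = 697.6 d
Unit 2 (fractured basalt): v = 3.70×0.0010/0.13 = 0.02846 m/d, t = 2180/0.02846 = 76590 d
t(fractured basalt) / t(fractured limestone) = 76590/697.6 = 110

110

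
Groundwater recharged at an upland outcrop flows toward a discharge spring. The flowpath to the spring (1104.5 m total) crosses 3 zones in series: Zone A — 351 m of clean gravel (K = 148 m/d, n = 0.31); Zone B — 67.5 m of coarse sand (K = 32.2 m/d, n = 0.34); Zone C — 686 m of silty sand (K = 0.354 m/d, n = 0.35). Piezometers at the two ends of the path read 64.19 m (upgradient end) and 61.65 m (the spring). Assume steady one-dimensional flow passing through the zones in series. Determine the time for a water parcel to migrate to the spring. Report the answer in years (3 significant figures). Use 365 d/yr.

779 years

Total head drop ΔH = 64.19 − 61.65 = 2.54 m
Steady 1-D flow in series ⇒ the Darcy flux q is identical in every zone and the zone head losses add (resistances L/K in series).
Σ(L/K) = 351/148 + 67.5/32.2 + 686/0.354 = 2.372 + 2.096 + 1938 = 1942 d
q = ΔH / Σ(L/K) = 2.54 / 1942 = 0.001308 m/d (same in every zone)
Zone A: v = q/n = 0.001308/0.31 = 0.004218 m/d → t_A = 351/0.004218 = 83210 d
Zone B: v = q/n = 0.001308/0.34 = 0.003846 m/d → t_B = 67.5/0.003846 = 17550 d
Zone C: v = q/n = 0.001308/0.35 = 0.003736 m/d → t_C = 686/0.003736 = 183600 d
Total t = 83210 + 17550 + 183600 = 284400 d
   = 284400 / 365 = 779 yr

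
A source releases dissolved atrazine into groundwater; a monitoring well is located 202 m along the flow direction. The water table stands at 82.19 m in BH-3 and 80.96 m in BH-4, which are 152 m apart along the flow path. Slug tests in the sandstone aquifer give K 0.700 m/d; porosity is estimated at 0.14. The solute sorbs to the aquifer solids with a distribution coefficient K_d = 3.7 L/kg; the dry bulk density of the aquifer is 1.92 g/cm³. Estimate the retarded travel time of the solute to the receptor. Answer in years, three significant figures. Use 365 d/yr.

Hydraulic gradient i = (82.19 − 80.96) / 152 = 1.23 / 152 = 0.008092
q = Ki = 0.700 × 0.008092 = 0.005664 m/d
Seepage velocity v = q / n = 0.005664 / 0.14 = 0.04046 m/d
Retardation R = 1 + ρ_b·K_d/n = 1 + 1.92×3.7/0.14 = 51.74
Contaminant velocity v_c = v/R = 0.04046/51.74 = 7.820e-4 m/d
t = L/v_c = 202/7.820e-4 = 258300 d
   = 258300/365 = 708 yr

708 years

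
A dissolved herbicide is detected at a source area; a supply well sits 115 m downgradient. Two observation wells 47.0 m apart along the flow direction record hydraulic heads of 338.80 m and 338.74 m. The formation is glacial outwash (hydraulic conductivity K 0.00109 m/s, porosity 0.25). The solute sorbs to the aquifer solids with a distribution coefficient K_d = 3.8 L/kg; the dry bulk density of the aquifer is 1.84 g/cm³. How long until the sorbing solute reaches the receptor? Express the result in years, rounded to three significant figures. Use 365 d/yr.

Hydraulic gradient i = (338.80 − 338.74) / 47.0 = 0.06 / 47.0 = 0.001277
K = 0.00109 m/s × 86400 s/d = 94.18 m/d
q = Ki = 94.18 × 0.001277 = 0.1202 m/d
v_s = q/n_e = 0.1202/0.25 = 0.4809 m/d
Retardation R = 1 + ρ_b·K_d/n = 1 + 1.84×3.8/0.25 = 28.97
Contaminant velocity v_c = v/R = 0.4809/28.97 = 0.01660 m/d
t = L/v_c = 115/0.01660 = 6927 d
   = 6927/365 = 19.0 yr

19.0 years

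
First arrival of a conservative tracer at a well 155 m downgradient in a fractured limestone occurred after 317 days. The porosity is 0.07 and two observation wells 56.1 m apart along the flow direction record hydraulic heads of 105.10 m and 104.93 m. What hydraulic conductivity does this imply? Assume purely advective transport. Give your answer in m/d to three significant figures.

Hydraulic gradient i = (105.10 − 104.93) / 56.1 = 0.17 / 56.1 = 0.003030
v = L / t = 155 / 317 = 0.4890 m/d
K = v · n / i = 0.4890 × 0.07 / 0.003030 = 11.3 m/d

11.3 m/d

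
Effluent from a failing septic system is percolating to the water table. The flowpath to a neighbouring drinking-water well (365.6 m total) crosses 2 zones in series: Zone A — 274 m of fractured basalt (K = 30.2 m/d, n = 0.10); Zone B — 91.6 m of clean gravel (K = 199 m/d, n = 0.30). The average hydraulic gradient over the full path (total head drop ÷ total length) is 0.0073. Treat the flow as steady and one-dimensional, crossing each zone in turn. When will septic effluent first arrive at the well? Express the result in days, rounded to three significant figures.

196 days

Steady 1-D flow in series ⇒ the Darcy flux q is identical in every zone and the zone head losses add (resistances L/K in series).
Σ(L/K) = 274/30.2 + 91.6/199 = 9.073 + 0.4603 = 9.533 d
K_eq = L_total / Σ(L/K) = 365.6 / 9.533 = 38.35 m/d
q = K_eq · i = 38.35 × 0.0073 = 0.2800 m/d (same in every zone)
Zone A: v = q/n = 0.2800/0.10 = 2.800 m/d → t_A = 274/2.800 = 97.87 d
Zone B: v = q/n = 0.2800/0.30 = 0.9332 m/d → t_B = 91.6/0.9332 = 98.16 d
Total t = 97.87 + 98.16 = 196.0 d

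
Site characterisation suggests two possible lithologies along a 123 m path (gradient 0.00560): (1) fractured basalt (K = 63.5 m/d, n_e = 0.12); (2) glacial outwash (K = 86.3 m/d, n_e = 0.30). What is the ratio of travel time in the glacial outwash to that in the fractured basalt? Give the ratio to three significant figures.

1.84

Unit 1 (fractured basalt): v = 63.5×0.0056/0.12 = 2.963 m/d, t = 123/2.963 = 41.51 d
Unit 2 (glacial outwash): v = 86.3×0.0056/0.30 = 1.611 m/d, t = 123/1.611 = 76.35 d
t(glacial outwash) / t(fractured basalt) = 76.35/41.51 = 1.84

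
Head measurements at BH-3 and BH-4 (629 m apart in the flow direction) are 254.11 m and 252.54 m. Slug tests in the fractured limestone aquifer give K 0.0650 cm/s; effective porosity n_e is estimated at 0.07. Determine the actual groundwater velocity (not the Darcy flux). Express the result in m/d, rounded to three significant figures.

2.00 m/d

Hydraulic gradient i = (254.11 − 252.54) / 629 = 1.57 / 629 = 0.002496
K = 0.0650 cm/s × 864 = 56.16 m/d
Darcy flux q = K·i = 56.16 × 0.002496 = 0.1402 m/d
v = Ki/n = 56.16·0.002496/0.07 = 2.003 m/d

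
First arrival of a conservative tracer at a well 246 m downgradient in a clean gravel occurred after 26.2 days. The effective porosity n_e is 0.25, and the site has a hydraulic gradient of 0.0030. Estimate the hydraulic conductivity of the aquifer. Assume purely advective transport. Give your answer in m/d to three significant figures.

v = L / t = 246 / 26.2 = 9.389 m/d
K = v · n / i = 9.389 × 0.25 / 0.0030 = 782 m/d

782 m/d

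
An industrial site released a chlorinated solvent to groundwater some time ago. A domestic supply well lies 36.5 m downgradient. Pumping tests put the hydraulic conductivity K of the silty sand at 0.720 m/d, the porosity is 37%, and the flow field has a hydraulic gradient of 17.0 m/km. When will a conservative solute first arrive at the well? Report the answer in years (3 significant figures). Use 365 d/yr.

3.02 years

Darcy flux q = K·i = 0.720 × 0.017 = 0.01224 m/d
Average linear velocity = 0.01224 / 0.37 = 0.03308 m/d
t = L / v = 36.5 / 0.03308 = 1103 d
   = 1103 / 365 = 3.02 yr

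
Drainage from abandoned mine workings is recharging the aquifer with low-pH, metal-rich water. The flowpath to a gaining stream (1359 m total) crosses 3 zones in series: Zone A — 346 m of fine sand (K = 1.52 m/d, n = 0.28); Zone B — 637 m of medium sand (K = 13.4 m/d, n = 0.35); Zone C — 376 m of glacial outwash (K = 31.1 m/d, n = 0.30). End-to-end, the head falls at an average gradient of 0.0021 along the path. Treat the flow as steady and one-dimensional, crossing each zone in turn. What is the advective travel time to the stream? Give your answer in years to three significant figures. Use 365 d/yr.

119 years

Steady 1-D flow in series ⇒ the Darcy flux q is identical in every zone and the zone head losses add (resistances L/K in series).
Σ(L/K) = 346/1.52 + 637/13.4 + 376/31.1 = 227.6 + 47.54 + 12.09 = 287.3 d
K_eq = L_total / Σ(L/K) = 1359 / 287.3 = 4.731 m/d
q = K_eq · i = 4.731 × 0.0021 = 0.009935 m/d (same in every zone)
Zone A: v = q/n = 0.009935/0.28 = 0.03548 m/d → t_A = 346/0.03548 = 9751 d
Zone B: v = q/n = 0.009935/0.35 = 0.02839 m/d → t_B = 637/0.02839 = 22440 d
Zone C: v = q/n = 0.009935/0.30 = 0.03312 m/d → t_C = 376/0.03312 = 11350 d
Total t = 9751 + 22440 + 11350 = 43550 d
   = 43550 / 365 = 119 yr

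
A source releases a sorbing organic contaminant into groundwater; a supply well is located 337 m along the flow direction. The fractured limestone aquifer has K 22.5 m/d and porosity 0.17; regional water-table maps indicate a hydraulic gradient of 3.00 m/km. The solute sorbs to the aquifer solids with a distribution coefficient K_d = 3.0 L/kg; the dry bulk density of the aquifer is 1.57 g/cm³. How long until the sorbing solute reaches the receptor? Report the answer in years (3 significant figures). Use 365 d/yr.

Specific discharge q = 22.5 × 0.0030 = 0.06750 m/d
v = Ki/n = 22.5·0.0030/0.17 = 0.3971 m/d
Retardation R = 1 + ρ_b·K_d/n = 1 + 1.57×3.0/0.17 = 28.71
Contaminant velocity v_c = v/R = 0.3971/28.71 = 0.01383 m/d
t = L/v_c = 337/0.01383 = 24360 d
   = 24360/365 = 66.8 yr

66.8 years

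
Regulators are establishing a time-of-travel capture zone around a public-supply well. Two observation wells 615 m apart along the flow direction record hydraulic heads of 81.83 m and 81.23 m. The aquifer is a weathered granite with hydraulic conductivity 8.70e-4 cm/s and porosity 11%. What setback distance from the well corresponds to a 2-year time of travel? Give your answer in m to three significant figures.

Hydraulic gradient i = (81.83 − 81.23) / 615 = 0.60 / 615 = 9.756e-4
K = 8.70e-4 cm/s × 864 = 0.7517 m/d
Darcy flux q = K·i = 0.7517 × 9.756e-4 = 7.333e-4 m/d
v_s = q/n_e = 7.333e-4/0.11 = 0.006667 m/d
T = 2 yr × 365 = 730 d
L = v × T = 0.006667 × 730 = 4.867 m

4.87 m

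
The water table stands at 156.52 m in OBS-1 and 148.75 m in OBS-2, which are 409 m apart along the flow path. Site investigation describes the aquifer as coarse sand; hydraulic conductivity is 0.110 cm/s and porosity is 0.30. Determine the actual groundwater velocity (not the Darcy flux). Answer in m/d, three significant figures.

Hydraulic gradient i = (156.52 − 148.75) / 409 = 7.77 / 409 = 0.01900
K = 0.110 cm/s × 864 = 95.04 m/d
Specific discharge q = 95.04 × 0.01900 = 1.806 m/d
v = Ki/n = 95.04·0.01900/0.30 = 6.018 m/d

6.02 m/d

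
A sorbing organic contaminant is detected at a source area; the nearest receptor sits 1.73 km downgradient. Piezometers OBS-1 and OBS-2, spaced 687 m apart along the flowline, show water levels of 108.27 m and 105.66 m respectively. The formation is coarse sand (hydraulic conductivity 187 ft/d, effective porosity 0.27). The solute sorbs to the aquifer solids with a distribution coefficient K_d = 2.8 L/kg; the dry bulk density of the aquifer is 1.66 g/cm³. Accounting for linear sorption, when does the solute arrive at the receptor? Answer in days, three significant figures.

39300 days

Hydraulic gradient i = (108.27 − 105.66) / 687 = 2.61 / 687 = 0.003799
K = 187 ft/d × 0.3048 = 57.00 m/d
Specific discharge q = 57.00 × 0.003799 = 0.2165 m/d
Average linear velocity = 0.2165 / 0.27 = 0.8020 m/d
Retardation R = 1 + ρ_b·K_d/n = 1 + 1.66×2.8/0.27 = 18.21
Contaminant velocity v_c = v/R = 0.8020/18.21 = 0.04403 m/d
L = 1.73 km = 1730 m
t = L/v_c = 1730/0.04403 = 39290 d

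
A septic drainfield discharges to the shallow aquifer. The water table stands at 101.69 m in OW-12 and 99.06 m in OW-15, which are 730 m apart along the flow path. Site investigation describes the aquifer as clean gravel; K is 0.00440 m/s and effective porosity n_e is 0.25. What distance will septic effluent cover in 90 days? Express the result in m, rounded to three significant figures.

493 m

Hydraulic gradient i = (101.69 − 99.06) / 730 = 2.63 / 730 = 0.003603
K = 0.00440 m/s × 86400 s/d = 380.2 m/d
Darcy flux q = K·i = 380.2 × 0.003603 = 1.370 m/d
Seepage velocity v = q / n = 1.370 / 0.25 = 5.478 m/d
L = v × T = 5.478 × 90 = 493.1 m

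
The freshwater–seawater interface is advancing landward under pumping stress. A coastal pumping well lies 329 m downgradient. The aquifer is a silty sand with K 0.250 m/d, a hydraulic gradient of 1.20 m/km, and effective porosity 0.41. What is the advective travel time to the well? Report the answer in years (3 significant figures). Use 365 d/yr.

Specific discharge q = 0.250 × 0.0012 = 3.000e-4 m/d
Seepage velocity v = q / n = 3.000e-4 / 0.41 = 7.317e-4 m/d
t = L / v = 329 / 7.317e-4 = 449600 d
   = 449600 / 365 = 1230 yr

1230 years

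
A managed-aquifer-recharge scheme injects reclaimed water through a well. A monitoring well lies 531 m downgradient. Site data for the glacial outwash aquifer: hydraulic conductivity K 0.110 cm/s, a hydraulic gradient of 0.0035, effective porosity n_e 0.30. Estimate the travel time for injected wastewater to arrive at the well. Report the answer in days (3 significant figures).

479 days

K = 0.110 cm/s × 864 = 95.04 m/d
q = Ki = 95.04 × 0.0035 = 0.3326 m/d
v_s = q/n_e = 0.3326/0.30 = 1.109 m/d
t = L / v = 531 / 1.109 = 478.9 d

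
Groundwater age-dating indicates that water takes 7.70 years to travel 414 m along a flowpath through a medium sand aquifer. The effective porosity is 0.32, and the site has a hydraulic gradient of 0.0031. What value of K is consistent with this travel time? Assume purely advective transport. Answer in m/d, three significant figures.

t = 7.70 years = 2811 d
v = L / t = 414 / 2811 = 0.1473 m/d
K = v · n / i = 0.1473 × 0.32 / 0.0031 = 15.2 m/d

15.2 m/d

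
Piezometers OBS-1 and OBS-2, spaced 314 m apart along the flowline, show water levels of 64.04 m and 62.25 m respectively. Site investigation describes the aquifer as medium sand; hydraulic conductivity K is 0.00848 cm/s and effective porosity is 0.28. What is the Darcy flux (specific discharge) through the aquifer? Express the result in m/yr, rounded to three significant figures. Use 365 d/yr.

15.2 m/yr

Hydraulic gradient i = (64.04 − 62.25) / 314 = 1.79 / 314 = 0.005701
K = 0.00848 cm/s × 864 = 7.327 m/d
Specific discharge q = 7.327 × 0.005701 = 0.04177 m/d
   = 0.04177 × 365 = 15.2 m/yr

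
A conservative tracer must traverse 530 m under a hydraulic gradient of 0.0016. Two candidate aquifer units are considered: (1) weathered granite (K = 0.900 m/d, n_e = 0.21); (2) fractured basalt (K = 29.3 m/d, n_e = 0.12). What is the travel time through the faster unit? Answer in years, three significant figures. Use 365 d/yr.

3.72 years

Unit 1 (weathered granite): v = 0.900×0.0016/0.21 = 0.006857 m/d, t = 530/0.006857 = 77290 d
Unit 2 (fractured basalt): v = 29.3×0.0016/0.12 = 0.3907 m/d, t = 530/0.3907 = 1357 d
Faster: 1357 d / 365 = 3.72 yr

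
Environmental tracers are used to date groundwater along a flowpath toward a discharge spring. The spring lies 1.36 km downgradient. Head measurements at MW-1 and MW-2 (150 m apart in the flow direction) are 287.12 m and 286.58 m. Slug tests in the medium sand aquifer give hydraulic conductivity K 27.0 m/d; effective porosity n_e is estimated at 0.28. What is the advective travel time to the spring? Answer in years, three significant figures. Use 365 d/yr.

Hydraulic gradient i = (287.12 − 286.58) / 150 = 0.54 / 150 = 0.003600
Specific discharge q = 27.0 × 0.003600 = 0.09720 m/d
Average linear velocity = 0.09720 / 0.28 = 0.3471 m/d
L = 1.36 km = 1360 m
t = L / v = 1360 / 0.3471 = 3918 d
   = 3918 / 365 = 10.7 yr

10.7 years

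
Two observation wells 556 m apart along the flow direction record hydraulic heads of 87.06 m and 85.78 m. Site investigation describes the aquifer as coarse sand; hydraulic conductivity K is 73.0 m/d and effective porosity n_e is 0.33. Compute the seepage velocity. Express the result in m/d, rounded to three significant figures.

0.509 m/d

Hydraulic gradient i = (87.06 − 85.78) / 556 = 1.28 / 556 = 0.002302
Darcy flux q = K·i = 73.0 × 0.002302 = 0.1681 m/d
v_s = q/n_e = 0.1681/0.33 = 0.5093 m/d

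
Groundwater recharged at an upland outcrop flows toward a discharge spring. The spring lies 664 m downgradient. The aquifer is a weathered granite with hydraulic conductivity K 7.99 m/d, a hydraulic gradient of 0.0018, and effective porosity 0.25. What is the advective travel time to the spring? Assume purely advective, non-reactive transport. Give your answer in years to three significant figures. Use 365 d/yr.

31.6 years

q = Ki = 7.99 × 0.0018 = 0.01438 m/d
Average linear velocity = 0.01438 / 0.25 = 0.05753 m/d
t = L / v = 664 / 0.05753 = 11540 d
   = 11540 / 365 = 31.6 yr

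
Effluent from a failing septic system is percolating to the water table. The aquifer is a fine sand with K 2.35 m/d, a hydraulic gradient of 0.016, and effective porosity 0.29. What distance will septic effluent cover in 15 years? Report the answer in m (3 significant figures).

710 m

Specific discharge q = 2.35 × 0.016 = 0.03760 m/d
Seepage velocity v = q / n = 0.03760 / 0.29 = 0.1297 m/d
T = 15 yr × 365 = 5475 d
L = v × T = 0.1297 × 5475 = 709.9 m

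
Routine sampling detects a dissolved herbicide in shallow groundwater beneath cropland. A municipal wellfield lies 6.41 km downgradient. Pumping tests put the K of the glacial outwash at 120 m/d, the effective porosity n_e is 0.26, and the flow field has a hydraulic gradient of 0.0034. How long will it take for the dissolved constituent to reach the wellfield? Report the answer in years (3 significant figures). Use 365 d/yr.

Specific discharge q = 120 × 0.0034 = 0.4080 m/d
Average linear velocity = 0.4080 / 0.26 = 1.569 m/d
L = 6.41 km = 6410 m
t = L / v = 6410 / 1.569 = 4085 d
   = 4085 / 365 = 11.2 yr

11.2 years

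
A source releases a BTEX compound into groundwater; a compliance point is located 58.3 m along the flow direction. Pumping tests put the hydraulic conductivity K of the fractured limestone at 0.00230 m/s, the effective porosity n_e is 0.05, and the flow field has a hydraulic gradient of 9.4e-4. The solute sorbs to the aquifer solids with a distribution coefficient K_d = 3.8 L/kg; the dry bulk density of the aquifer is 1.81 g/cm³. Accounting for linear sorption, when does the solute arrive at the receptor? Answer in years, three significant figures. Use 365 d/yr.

K = 0.00230 m/s × 86400 s/d = 198.7 m/d
Specific discharge q = 198.7 × 9.4e-4 = 0.1868 m/d
Seepage velocity v = q / n = 0.1868 / 0.05 = 3.736 m/d
Retardation R = 1 + ρ_b·K_d/n = 1 + 1.81×3.8/0.05 = 138.6
Contaminant velocity v_c = v/R = 3.736/138.6 = 0.02696 m/d
t = L/v_c = 58.3/0.02696 = 2162 d
   = 2162/365 = 5.92 yr

5.92 years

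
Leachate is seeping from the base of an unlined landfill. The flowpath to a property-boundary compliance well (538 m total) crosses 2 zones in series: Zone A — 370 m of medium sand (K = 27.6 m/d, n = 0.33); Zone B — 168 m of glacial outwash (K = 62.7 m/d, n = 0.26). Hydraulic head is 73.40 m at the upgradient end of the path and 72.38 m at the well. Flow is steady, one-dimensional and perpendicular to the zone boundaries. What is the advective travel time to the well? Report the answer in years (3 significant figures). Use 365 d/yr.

7.16 years

Total head drop ΔH = 73.40 − 72.38 = 1.02 m
Steady 1-D flow in series ⇒ the Darcy flux q is identical in every zone and the zone head losses add (resistances L/K in series).
Σ(L/K) = 370/27.6 + 168/62.7 = 13.41 + 2.679 = 16.09 d
q = ΔH / Σ(L/K) = 1.02 / 16.09 = 0.06341 m/d (same in every zone)
Zone A: v = q/n = 0.06341/0.33 = 0.1922 m/d → t_A = 370/0.1922 = 1925 d
Zone B: v = q/n = 0.06341/0.26 = 0.2439 m/d → t_B = 168/0.2439 = 688.8 d
Total t = 1925 + 688.8 = 2614 d
   = 2614 / 365 = 7.16 yr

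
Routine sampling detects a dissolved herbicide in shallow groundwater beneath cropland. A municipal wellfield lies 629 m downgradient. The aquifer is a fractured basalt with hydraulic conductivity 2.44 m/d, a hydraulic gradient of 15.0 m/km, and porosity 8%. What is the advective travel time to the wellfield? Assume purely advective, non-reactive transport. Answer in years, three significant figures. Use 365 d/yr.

3.77 years

q = Ki = 2.44 × 0.015 = 0.03660 m/d
v_s = q/n_e = 0.03660/0.08 = 0.4575 m/d
t = L / v = 629 / 0.4575 = 1375 d
   = 1375 / 365 = 3.77 yr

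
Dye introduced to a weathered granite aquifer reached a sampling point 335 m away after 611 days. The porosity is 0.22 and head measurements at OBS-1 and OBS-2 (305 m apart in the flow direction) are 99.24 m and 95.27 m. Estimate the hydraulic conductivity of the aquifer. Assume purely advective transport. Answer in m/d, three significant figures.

9.27 m/d

Hydraulic gradient i = (99.24 − 95.27) / 305 = 3.97 / 305 = 0.01302
v = L / t = 335 / 611 = 0.5483 m/d
K = v · n / i = 0.5483 × 0.22 / 0.01302 = 9.27 m/d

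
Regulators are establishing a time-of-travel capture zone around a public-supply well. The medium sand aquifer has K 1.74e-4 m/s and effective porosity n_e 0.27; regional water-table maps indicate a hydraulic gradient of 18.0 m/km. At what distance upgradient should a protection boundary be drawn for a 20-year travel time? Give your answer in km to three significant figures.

7.32 km

K = 1.74e-4 m/s × 86400 s/d = 15.03 m/d
Specific discharge q = 15.03 × 0.018 = 0.2706 m/d
v_s = q/n_e = 0.2706/0.27 = 1.002 m/d
T = 20 yr × 365 = 7300 d
L = v × T = 1.002 × 7300 = 7316 m
   = 7.32 km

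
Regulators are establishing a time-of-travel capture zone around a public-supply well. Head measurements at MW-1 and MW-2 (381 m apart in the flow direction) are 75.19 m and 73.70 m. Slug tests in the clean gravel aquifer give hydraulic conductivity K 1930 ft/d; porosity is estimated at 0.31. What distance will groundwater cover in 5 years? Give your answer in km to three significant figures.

Hydraulic gradient i = (75.19 − 73.70) / 381 = 1.49 / 381 = 0.003911
K = 1930 ft/d × 0.3048 = 588.3 m/d
Darcy flux q = K·i = 588.3 × 0.003911 = 2.301 m/d
Average linear velocity = 2.301 / 0.31 = 7.421 m/d
T = 5 yr × 365 = 1825 d
L = v × T = 7.421 × 1825 = 13540 m
   = 13.5 km

13.5 km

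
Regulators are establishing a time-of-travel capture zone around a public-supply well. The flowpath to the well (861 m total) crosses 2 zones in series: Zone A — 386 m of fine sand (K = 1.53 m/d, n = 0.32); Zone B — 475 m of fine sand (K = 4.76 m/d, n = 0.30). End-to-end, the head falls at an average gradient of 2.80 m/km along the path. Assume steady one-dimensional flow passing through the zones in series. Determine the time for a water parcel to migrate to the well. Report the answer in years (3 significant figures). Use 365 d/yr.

106 years

Steady 1-D flow in series ⇒ the Darcy flux q is identical in every zone and the zone head losses add (resistances L/K in series).
Σ(L/K) = 386/1.53 + 475/4.76 = 252.3 + 99.79 = 352.1 d
K_eq = L_total / Σ(L/K) = 861 / 352.1 = 2.445 m/d
q = K_eq · i = 2.445 × 0.0028 = 0.006847 m/d (same in every zone)
Zone A: v = q/n = 0.006847/0.32 = 0.02140 m/d → t_A = 386/0.02140 = 18040 d
Zone B: v = q/n = 0.006847/0.30 = 0.02282 m/d → t_B = 475/0.02282 = 20810 d
Total t = 18040 + 20810 = 38850 d
   = 38850 / 365 = 106 yr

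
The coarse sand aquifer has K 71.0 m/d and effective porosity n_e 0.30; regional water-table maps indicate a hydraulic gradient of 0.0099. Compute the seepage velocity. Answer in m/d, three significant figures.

2.34 m/d

Specific discharge q = 71.0 × 0.0099 = 0.7029 m/d
Average linear velocity = 0.7029 / 0.30 = 2.343 m/d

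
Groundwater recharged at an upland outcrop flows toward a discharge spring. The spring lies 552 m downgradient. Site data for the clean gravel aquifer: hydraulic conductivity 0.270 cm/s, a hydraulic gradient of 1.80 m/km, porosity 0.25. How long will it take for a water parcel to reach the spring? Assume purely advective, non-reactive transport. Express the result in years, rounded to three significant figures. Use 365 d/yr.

K = 0.270 cm/s × 864 = 233.3 m/d
q = Ki = 233.3 × 0.0018 = 0.4199 m/d
Seepage velocity v = q / n = 0.4199 / 0.25 = 1.680 m/d
t = L / v = 552 / 1.680 = 328.6 d
   = 328.6 / 365 = 0.900 yr

0.900 years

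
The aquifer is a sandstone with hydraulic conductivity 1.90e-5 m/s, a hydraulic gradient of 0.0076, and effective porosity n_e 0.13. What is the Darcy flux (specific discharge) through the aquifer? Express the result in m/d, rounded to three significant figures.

K = 1.90e-5 m/s × 86400 s/d = 1.642 m/d
Specific discharge q = 1.642 × 0.0076 = 0.01248 m/d

0.0125 m/d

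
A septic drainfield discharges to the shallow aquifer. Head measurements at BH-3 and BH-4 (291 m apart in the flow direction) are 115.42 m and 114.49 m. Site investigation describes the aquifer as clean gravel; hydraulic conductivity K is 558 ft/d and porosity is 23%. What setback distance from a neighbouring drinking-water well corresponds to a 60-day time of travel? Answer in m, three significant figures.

142 m

Hydraulic gradient i = (115.42 − 114.49) / 291 = 0.93 / 291 = 0.003196
K = 558 ft/d × 0.3048 = 170.1 m/d
Darcy flux q = K·i = 170.1 × 0.003196 = 0.5435 m/d
v_s = q/n_e = 0.5435/0.23 = 2.363 m/d
L = v × T = 2.363 × 60 = 141.8 m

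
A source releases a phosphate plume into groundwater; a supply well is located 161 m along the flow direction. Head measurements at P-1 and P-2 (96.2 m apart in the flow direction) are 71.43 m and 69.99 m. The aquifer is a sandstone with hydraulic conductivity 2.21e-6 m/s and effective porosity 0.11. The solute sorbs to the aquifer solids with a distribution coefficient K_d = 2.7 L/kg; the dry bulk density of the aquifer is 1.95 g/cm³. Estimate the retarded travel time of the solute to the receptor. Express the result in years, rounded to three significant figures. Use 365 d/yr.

830 years

Hydraulic gradient i = (71.43 − 69.99) / 96.2 = 1.44 / 96.2 = 0.01497
K = 2.21e-6 m/s × 86400 s/d = 0.1909 m/d
Darcy flux q = K·i = 0.1909 × 0.01497 = 0.002858 m/d
Seepage velocity v = q / n = 0.002858 / 0.11 = 0.02598 m/d
Retardation R = 1 + ρ_b·K_d/n = 1 + 1.95×2.7/0.11 = 48.86
Contaminant velocity v_c = v/R = 0.02598/48.86 = 5.318e-4 m/d
t = L/v_c = 161/5.318e-4 = 302800 d
   = 302800/365 = 830 yr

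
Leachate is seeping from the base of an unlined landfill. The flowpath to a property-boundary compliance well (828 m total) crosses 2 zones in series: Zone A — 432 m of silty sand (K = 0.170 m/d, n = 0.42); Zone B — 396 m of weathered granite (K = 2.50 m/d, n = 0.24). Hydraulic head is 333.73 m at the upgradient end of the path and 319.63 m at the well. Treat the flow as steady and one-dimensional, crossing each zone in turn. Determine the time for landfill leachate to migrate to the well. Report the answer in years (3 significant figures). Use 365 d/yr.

Total head drop ΔH = 333.73 − 319.63 = 14.10 m
Continuity: the same q passes through each zone, so ΔH = q·Σ(L_j/K_j) — the zones act as resistances in series.
Σ(L/K) = 432/0.170 + 396/2.50 = 2541 + 158.4 = 2700 d
q = ΔH / Σ(L/K) = 14.10 / 2700 = 0.005223 m/d (same in every zone)
Zone A: v = q/n = 0.005223/0.42 = 0.01244 m/d → t_A = 432/0.01244 = 34740 d
Zone B: v = q/n = 0.005223/0.24 = 0.02176 m/d → t_B = 396/0.02176 = 18200 d
Total t = 34740 + 18200 = 52930 d
   = 52930 / 365 = 145 yr

145 years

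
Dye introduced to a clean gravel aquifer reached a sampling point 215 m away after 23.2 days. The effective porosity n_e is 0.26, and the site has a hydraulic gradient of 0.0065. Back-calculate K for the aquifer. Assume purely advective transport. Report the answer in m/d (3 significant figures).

v = L / t = 215 / 23.2 = 9.267 m/d
K = v · n / i = 9.267 × 0.26 / 0.0065 = 371 m/d

371 m/d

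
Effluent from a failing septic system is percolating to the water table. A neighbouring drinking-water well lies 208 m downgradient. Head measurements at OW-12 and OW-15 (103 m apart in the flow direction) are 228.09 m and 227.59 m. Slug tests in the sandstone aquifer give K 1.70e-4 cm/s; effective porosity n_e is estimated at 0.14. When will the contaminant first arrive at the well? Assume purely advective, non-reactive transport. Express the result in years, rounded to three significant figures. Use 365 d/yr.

Hydraulic gradient i = (228.09 − 227.59) / 103 = 0.50 / 103 = 0.004854
K = 1.70e-4 cm/s × 864 = 0.1469 m/d
Darcy flux q = K·i = 0.1469 × 0.004854 = 7.130e-4 m/d
Seepage velocity v = q / n = 7.130e-4 / 0.14 = 0.005093 m/d
t = L / v = 208 / 0.005093 = 40840 d
   = 40840 / 365 = 112 yr

112 years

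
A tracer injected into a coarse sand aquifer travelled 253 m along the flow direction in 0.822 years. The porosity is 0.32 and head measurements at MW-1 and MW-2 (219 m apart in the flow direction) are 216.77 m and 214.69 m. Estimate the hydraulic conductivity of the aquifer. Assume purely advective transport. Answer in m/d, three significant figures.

28.4 m/d

Hydraulic gradient i = (216.77 − 214.69) / 219 = 2.08 / 219 = 0.009498
t = 0.822 years = 300.0 d
v = L / t = 253 / 300.0 = 0.8432 m/d
K = v · n / i = 0.8432 × 0.32 / 0.009498 = 28.4 m/d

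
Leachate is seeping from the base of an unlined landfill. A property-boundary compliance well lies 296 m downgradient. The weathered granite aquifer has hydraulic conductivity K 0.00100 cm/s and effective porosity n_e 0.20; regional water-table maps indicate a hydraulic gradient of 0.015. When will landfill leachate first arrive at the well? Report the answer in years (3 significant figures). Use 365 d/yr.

K = 0.00100 cm/s × 864 = 0.8640 m/d
Specific discharge q = 0.8640 × 0.015 = 0.01296 m/d
v_s = q/n_e = 0.01296/0.20 = 0.06480 m/d
t = L / v = 296 / 0.06480 = 4568 d
   = 4568 / 365 = 12.5 yr

12.5 years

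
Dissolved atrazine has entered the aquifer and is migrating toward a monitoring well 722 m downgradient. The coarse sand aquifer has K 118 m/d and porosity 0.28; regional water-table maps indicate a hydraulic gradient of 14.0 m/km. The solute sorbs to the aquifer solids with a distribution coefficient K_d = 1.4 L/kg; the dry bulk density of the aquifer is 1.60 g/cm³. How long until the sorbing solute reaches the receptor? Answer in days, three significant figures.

Specific discharge q = 118 × 0.014 = 1.652 m/d
Average linear velocity = 1.652 / 0.28 = 5.900 m/d
Retardation R = 1 + ρ_b·K_d/n = 1 + 1.60×1.4/0.28 = 9.000
Contaminant velocity v_c = v/R = 5.900/9.000 = 0.6556 m/d
t = L/v_c = 722/0.6556 = 1101 d

1100 days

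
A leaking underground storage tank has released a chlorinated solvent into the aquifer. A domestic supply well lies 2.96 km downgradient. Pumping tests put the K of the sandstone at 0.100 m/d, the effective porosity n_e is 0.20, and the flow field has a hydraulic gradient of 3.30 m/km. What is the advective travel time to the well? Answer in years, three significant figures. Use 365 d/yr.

4910 years

q = Ki = 0.100 × 0.0033 = 3.300e-4 m/d
Average linear velocity = 3.300e-4 / 0.20 = 0.001650 m/d
L = 2.96 km = 2960 m
t = L / v = 2960 / 0.001650 = 1.794e6 d
   = 1.794e6 / 365 = 4910 yr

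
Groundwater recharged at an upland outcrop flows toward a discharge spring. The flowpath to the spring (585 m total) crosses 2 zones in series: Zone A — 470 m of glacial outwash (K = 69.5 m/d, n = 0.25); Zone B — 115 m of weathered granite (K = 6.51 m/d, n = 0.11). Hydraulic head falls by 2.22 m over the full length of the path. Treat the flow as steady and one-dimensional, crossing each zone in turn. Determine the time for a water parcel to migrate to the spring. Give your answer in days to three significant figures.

Steady 1-D flow in series ⇒ the Darcy flux q is identical in every zone and the zone head losses add (resistances L/K in series).
Σ(L/K) = 470/69.5 + 115/6.51 = 6.763 + 17.67 = 24.43 d
q = ΔH / Σ(L/K) = 2.22 / 24.43 = 0.09088 m/d (same in every zone)
Zone A: v = q/n = 0.09088/0.25 = 0.3635 m/d → t_A = 470/0.3635 = 1293 d
Zone B: v = q/n = 0.09088/0.11 = 0.8262 m/d → t_B = 115/0.8262 = 139.2 d
Total t = 1293 + 139.2 = 1432 d

1430 days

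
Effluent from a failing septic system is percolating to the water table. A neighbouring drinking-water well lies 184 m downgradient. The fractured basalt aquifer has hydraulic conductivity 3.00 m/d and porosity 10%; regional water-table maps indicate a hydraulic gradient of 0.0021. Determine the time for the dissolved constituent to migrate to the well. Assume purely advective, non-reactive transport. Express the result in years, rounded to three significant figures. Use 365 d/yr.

8.00 years

Darcy flux q = K·i = 3.00 × 0.0021 = 0.006300 m/d
Seepage velocity v = q / n = 0.006300 / 0.10 = 0.06300 m/d
t = L / v = 184 / 0.06300 = 2921 d
   = 2921 / 365 = 8.00 yr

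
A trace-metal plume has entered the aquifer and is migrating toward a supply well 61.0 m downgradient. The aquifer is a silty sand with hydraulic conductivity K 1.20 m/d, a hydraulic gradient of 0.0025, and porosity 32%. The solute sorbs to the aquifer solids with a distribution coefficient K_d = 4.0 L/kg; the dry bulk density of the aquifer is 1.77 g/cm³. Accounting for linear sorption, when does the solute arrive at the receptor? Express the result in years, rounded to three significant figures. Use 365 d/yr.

Specific discharge q = 1.20 × 0.0025 = 0.003000 m/d
v = Ki/n = 1.20·0.0025/0.32 = 0.009375 m/d
Retardation R = 1 + ρ_b·K_d/n = 1 + 1.77×4.0/0.32 = 23.13
Contaminant velocity v_c = v/R = 0.009375/23.13 = 4.054e-4 m/d
t = L/v_c = 61.0/4.054e-4 = 150500 d
   = 150500/365 = 412 yr

412 years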